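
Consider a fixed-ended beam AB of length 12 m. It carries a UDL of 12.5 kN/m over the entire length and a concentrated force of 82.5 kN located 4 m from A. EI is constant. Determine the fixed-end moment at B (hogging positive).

M_B = 223.3 kN·m

Take the two fixed-end moments M_A, M_B as redundants; the released structure is the simple span AB.
End rotations of the released simple span under the applied load (×1/EI):
  at A: UDL 12.5: wL³/(24EI) = 900/EI
  at B: UDL 12.5: wL³/(24EI) = 900/EI
  at A: point load 82.5 at a = 4: Pab(L + b)/(6LEI) = 733.3/EI
  at B: point load 82.5 at a = 4: Pab(L + a)/(6LEI) = 586.7/EI
  θ_A0 = 1633/EI,  θ_B0 = 1487/EI
Flexibility coefficients: a unit moment at one end gives L/(3EI) there and L/(6EI) at the far end, so f₁₁ = f₂₂ = 4/EI and f₁₂ = f₂₁ = 2/EI.
Compatibility — zero rotation at each built-in end:
  4 M_A + 2 M_B = 1633
  2 M_A + 4 M_B = 1487
Solving the pair gives M_A = 296.7 kN·m and M_B = 223.3 kN·m (hogging).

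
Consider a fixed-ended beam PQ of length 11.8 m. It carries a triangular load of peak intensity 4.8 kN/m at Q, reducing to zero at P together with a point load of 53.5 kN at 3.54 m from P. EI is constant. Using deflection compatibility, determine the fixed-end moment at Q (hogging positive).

Release both end moments; the primary structure is a simply-supported span PQ with redundants M_P and M_Q.
On the primary (simply-supported) span, the end slopes from the loading are:
  at P: triangular load, peak 4.8: 7w₀L³/(360EI) = 153.3/EI
  at Q: triangular load, peak 4.8: w₀L³/(45EI) = 175.3/EI
  at P: point load 53.5 at a = 3.54: Pab(L + b)/(6LEI) = 443.2/EI
  at Q: point load 53.5 at a = 3.54: Pab(L + a)/(6LEI) = 338.9/EI
  θ_P0 = 596.6/EI,  θ_Q0 = 514.2/EI
Flexibility coefficients: a unit moment at one end gives L/(3EI) there and L/(6EI) at the far end, so f₁₁ = f₂₂ = 3.933/EI and f₁₂ = f₂₁ = 1.967/EI.
Compatibility — zero rotation at each built-in end:
  3.933 M_P + 1.967 M_Q = 596.6
  1.967 M_P + 3.933 M_Q = 514.2
Solving the pair gives M_P = 115.1 kN·m and M_Q = 73.19 kN·m (hogging).

M_Q = 73.19 kN·m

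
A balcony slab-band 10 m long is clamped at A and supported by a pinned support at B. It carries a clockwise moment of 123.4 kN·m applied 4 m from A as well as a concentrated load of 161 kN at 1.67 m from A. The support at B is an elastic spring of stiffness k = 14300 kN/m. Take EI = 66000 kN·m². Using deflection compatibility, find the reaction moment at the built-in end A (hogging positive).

Release the roller at B. Primary structure: cantilever fixed at A.
Downward deflection at the released point B due to the loads:
  clockwise couple 123.4 at a = 4: M₀a(2L − a)/(2EI) = 3949/EI
  point load 161 at a = 1.67: Pa²(3L − a)/(6EI) = 2120/EI
  δ_0 = 6069/EI
Flexibility coefficient — unit upward force at B: δ_{BB} = L³/(3EI) = 333.3/EI.
With EI = 66000 kN·m²: δ_0 = 0.091953 m and δ_{BB} = 0.005051 m/kN.
Compatibility — the spring shortens by R_B/k under the reaction it provides: δ_0 − R_B·δ_{BB} = R_B/k. With 1/k = 0.00007 m/kN, R_B = δ_0 / (δ_{BB} + 1/k) = 0.091953 / (0.005051 + 0.00007) = 17.96 kN.
Moment equilibrium about A: M_A = Σ(load moments about A) − R_B·L = 392.3 − 17.96×10 = 212.7 kN·m.

M_A = 212.7 kN·m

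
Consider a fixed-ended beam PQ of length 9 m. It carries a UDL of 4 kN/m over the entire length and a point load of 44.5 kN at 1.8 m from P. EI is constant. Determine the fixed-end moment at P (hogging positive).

Take the two fixed-end moments M_P, M_Q as redundants; the released structure is the simple span PQ.
End rotations of the released simple span under the applied load (×1/EI):
  at P: UDL 4: wL³/(24EI) = 121.5/EI
  at Q: UDL 4: wL³/(24EI) = 121.5/EI
  at P: point load 44.5 at a = 1.8: Pab(L + b)/(6LEI) = 173/EI
  at Q: point load 44.5 at a = 1.8: Pab(L + a)/(6LEI) = 115.3/EI
  θ_P0 = 294.5/EI,  θ_Q0 = 236.8/EI
Flexibility coefficients: a unit moment at one end gives L/(3EI) there and L/(6EI) at the far end, so f₁₁ = f₂₂ = 3/EI and f₁₂ = f₂₁ = 1.5/EI.
Compatibility — zero rotation at each built-in end:
  3 M_P + 1.5 M_Q = 294.5
  1.5 M_P + 3 M_Q = 236.8
Solving the pair gives M_P = 78.26 kN·m and M_Q = 39.82 kN·m (hogging).

M_P = 78.26 kN·m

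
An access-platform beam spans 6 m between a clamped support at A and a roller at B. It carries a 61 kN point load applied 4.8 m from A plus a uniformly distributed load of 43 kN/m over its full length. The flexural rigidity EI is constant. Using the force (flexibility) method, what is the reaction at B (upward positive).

R_B = 139.7 kN

Release the roller at B. Primary structure: cantilever fixed at A.
Free-end deflection of the primary structure under the applied loading (downward +):
  point load 61 at a = 4.8: Pa²(3L − a)/(6EI) = 3092/EI
  UDL 43: wL⁴/(8EI) = 6966/EI
  δ_0 = 10058/EI
Flexibility coefficient — unit upward force at B: δ_{BB} = L³/(3EI) = 72/EI.
The prop prevents deflection at B: R_B = δ_0/δ_{BB} = 10058/72 = 139.7 kN.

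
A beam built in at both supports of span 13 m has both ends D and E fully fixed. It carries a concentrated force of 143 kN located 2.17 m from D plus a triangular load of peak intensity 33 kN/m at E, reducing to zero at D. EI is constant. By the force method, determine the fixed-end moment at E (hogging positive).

M_E = 322 kN·m

Release both end moments; the primary structure is a simply-supported span DE with redundants M_D and M_E.
End rotations of the released simple span under the applied load (×1/EI):
  at D: point load 143 at a = 2.17: Pab(L + b)/(6LEI) = 1027/EI
  at E: point load 143 at a = 2.17: Pab(L + a)/(6LEI) = 653.6/EI
  at D: triangular load, peak 33: 7w₀L³/(360EI) = 1410/EI
  at E: triangular load, peak 33: w₀L³/(45EI) = 1611/EI
  θ_D0 = 2436/EI,  θ_E0 = 2265/EI
Flexibility coefficients: a unit moment at one end gives L/(3EI) there and L/(6EI) at the far end, so f₁₁ = f₂₂ = 4.333/EI and f₁₂ = f₂₁ = 2.167/EI.
Compatibility — zero rotation at each built-in end:
  4.333 M_D + 2.167 M_E = 2436
  2.167 M_D + 4.333 M_E = 2265
Solving the pair gives M_D = 401.3 kN·m and M_E = 322 kN·m (hogging).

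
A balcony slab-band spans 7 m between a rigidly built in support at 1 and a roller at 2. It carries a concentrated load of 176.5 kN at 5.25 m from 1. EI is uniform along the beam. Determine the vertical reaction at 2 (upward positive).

R_2 = 111.7 kN

Remove the prop at 2; the released (primary) structure is a cantilever built in at 1.
Primary-structure tip deflection at 2 by superposition:
  point load 176.5 at a = 5.25: Pa²(3L − a)/(6EI) = 12770/EI
Tip deflection under a unit load at 2: L³/(3EI) = 114.3/EI.
The prop prevents deflection at 2: R_2 = δ_0/δ_{22} = 12770/114.3 = 111.7 kN.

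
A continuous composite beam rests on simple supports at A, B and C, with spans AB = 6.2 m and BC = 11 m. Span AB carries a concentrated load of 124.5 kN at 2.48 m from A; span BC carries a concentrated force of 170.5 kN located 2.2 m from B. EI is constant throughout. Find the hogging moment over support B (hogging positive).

Insert a hinge at B; M_B is the redundant, and each span becomes simply supported.
Rotations at B on the released spans (each span's end-slope, ×1/EI):
  span AB: point load 124.5 at a = 2.48: Pab(L + a)/(6LEI) = 268/EI
  span BC: point load 170.5 at a = 2.2: Pab(L + b)/(6LEI) = 990.3/EI
  relative rotation θ_0 = (268 + 990.3)/EI = 1258/EI
A unit hogging moment at B produces rotation L₁/(3EI) + L₂/(3EI) = 5.733/EI.
Slope continuity at B: θ_0 = M_B·5.733/EI, so M_B = 1258/5.733 = 219.5 kN·m (hogging).

M_B = 219.5 kN·m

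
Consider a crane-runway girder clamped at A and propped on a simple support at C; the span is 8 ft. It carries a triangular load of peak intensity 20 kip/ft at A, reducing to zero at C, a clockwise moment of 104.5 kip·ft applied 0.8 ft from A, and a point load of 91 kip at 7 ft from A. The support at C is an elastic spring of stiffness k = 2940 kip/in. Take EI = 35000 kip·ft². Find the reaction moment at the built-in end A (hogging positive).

Release the roller at C. Primary structure: cantilever fixed at A.
Primary-structure tip deflection at C by superposition:
  triangular load, peak 20 at the fixed end: w₀L⁴/(30EI) = 2731/EI
  clockwise couple 104.5 at a = 0.8: M₀a(2L − a)/(2EI) = 635.4/EI
  point load 91 at a = 7: Pa²(3L − a)/(6EI) = 12634/EI
  δ_0 = 16000/EI
Tip deflection under a unit load at C: L³/(3EI) = 170.7/EI.
With EI = 35000 kip·ft²: δ_0 = 0.45714 ft and δ_{CC} = 0.004876 ft/kip.
Compatibility — the spring shortens by R_C/k under the reaction it provides: δ_0 − R_C·δ_{CC} = R_C/k. With 1/k = 1/(2940×12) ft/kip = 0.000028 ft/kip, R_C = δ_0 / (δ_{CC} + 1/k) = 0.45714 / (0.004876 + 0.000028) = 93.21 kip.
Moment equilibrium about A: M_A = Σ(load moments about A) − R_C·L = 954.8 − 93.21×8 = 209.2 kip·ft.

M_A = 209.2 kip·ft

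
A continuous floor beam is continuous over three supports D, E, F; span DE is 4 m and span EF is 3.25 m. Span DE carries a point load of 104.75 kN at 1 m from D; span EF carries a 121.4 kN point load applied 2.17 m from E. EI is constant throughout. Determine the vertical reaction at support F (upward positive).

R_F = 64.68 kN

Insert a hinge at E; M_E is the redundant, and each span becomes simply supported.
End slopes at the hinge E, treating each span as simply supported:
  span DE: point load 104.75 at a = 1: Pab(L + a)/(6LEI) = 65.47/EI
  span EF: point load 121.4 at a = 2.17: Pab(L + b)/(6LEI) = 63.18/EI
  relative rotation θ_0 = (65.47 + 63.18)/EI = 128.6/EI
A unit hogging moment at E produces rotation L₁/(3EI) + L₂/(3EI) = 2.417/EI.
Compatibility: M_E·(L₁+L₂)/(3EI) = θ_0, giving M_E = 53.23 kN·m (hogging).
Span EF, ΣM about F: R_E^{EF}·3.25 = 131.1 + 53.23, so R_E^{EF} = 56.72 kN and R_F = 121.4 − 56.72 = 64.68 kN.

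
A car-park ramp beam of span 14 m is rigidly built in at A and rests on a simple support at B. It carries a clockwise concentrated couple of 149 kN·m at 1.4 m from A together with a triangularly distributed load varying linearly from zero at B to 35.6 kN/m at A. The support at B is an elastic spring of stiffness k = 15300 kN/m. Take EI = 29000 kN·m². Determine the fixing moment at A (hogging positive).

M_A = 573.2 kN·m

Choose R_B as the redundant. The primary structure is the cantilever fixed at A.
Primary-structure tip deflection at B by superposition:
  clockwise couple 149 at a = 1.4: M₀a(2L − a)/(2EI) = 2774/EI
  triangular load, peak 35.6 at the fixed end: w₀L⁴/(30EI) = 45587/EI
  δ_0 = 48361/EI
Flexibility coefficient — unit upward force at B: δ_{BB} = L³/(3EI) = 914.7/EI.
With EI = 29000 kN·m²: δ_0 = 1.6676 m and δ_{BB} = 0.03154 m/kN.
Compatibility — the spring shortens by R_B/k under the reaction it provides: δ_0 − R_B·δ_{BB} = R_B/k. With 1/k = 0.000065 m/kN, R_B = δ_0 / (δ_{BB} + 1/k) = 1.6676 / (0.03154 + 0.000065) = 52.76 kN.
Moment equilibrium about A: M_A = Σ(load moments about A) − R_B·L = 1312 − 52.76×14 = 573.2 kN·m.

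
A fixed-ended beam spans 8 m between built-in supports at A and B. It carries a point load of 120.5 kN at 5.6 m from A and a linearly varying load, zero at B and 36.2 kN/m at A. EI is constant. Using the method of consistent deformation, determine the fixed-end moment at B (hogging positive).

Take the two fixed-end moments M_A, M_B as redundants; the released structure is the simple span AB.
End rotations of the released simple span under the applied load (×1/EI):
  at A: point load 120.5 at a = 5.6: Pab(L + b)/(6LEI) = 350.9/EI
  at B: point load 120.5 at a = 5.6: Pab(L + a)/(6LEI) = 458.9/EI
  at A: triangular load, peak 36.2: w₀L³/(45EI) = 411.9/EI
  at B: triangular load, peak 36.2: 7w₀L³/(360EI) = 360.4/EI
  θ_A0 = 762.8/EI,  θ_B0 = 819.3/EI
Flexibility coefficients: a unit moment at one end gives L/(3EI) there and L/(6EI) at the far end, so f₁₁ = f₂₂ = 2.667/EI and f₁₂ = f₂₁ = 1.333/EI.
Compatibility — zero rotation at each built-in end:
  2.667 M_A + 1.333 M_B = 762.8
  1.333 M_A + 2.667 M_B = 819.3
Solving the pair gives M_A = 176.6 kN·m and M_B = 218.9 kN·m (hogging).

M_B = 218.9 kN·m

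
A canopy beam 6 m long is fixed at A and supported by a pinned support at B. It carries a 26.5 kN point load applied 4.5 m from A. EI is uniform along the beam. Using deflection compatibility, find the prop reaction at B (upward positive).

Release the roller at B. Primary structure: cantilever fixed at A.
Primary-structure tip deflection at B by superposition:
  point load 26.5 at a = 4.5: Pa²(3L − a)/(6EI) = 1207/EI
Tip deflection under a unit load at B: L³/(3EI) = 72/EI.
Compatibility at B: δ_0 − R_B·δ_{BB} = 0, so R_B = 1207/72 = 16.77 kN.

R_B = 16.77 kN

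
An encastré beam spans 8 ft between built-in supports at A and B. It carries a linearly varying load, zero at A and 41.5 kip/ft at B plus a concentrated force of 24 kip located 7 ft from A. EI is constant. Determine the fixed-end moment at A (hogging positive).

Release both end moments; the primary structure is a simply-supported span AB with redundants M_A and M_B.
Simple-span end rotations at A and B under the given loads:
  at A: triangular load, peak 41.5: 7w₀L³/(360EI) = 413.2/EI
  at B: triangular load, peak 41.5: w₀L³/(45EI) = 472.2/EI
  at A: point load 24 at a = 7: Pab(L + b)/(6LEI) = 31.5/EI
  at B: point load 24 at a = 7: Pab(L + a)/(6LEI) = 52.5/EI
  θ_A0 = 444.7/EI,  θ_B0 = 524.7/EI
Flexibility coefficients: a unit moment at one end gives L/(3EI) there and L/(6EI) at the far end, so f₁₁ = f₂₂ = 2.667/EI and f₁₂ = f₂₁ = 1.333/EI.
Compatibility — zero rotation at each built-in end:
  2.667 M_A + 1.333 M_B = 444.7
  1.333 M_A + 2.667 M_B = 524.7
Solving the pair gives M_A = 91.16 kip·ft and M_B = 151.2 kip·ft (hogging).

M_A = 91.16 kip·ft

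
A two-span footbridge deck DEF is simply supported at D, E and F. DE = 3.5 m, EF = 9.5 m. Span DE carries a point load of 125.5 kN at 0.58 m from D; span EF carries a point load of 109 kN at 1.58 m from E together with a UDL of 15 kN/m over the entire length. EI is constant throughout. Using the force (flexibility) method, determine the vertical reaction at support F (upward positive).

Insert a hinge at E; M_E is the redundant, and each span becomes simply supported.
End slopes at the hinge E, treating each span as simply supported:
  span DE: point load 125.5 at a = 0.58: Pab(L + a)/(6LEI) = 41.29/EI
  span EF: point load 109 at a = 1.58: Pab(L + b)/(6LEI) = 416.9/EI
  span EF: UDL 15: wL³/(24EI) = 535.9/EI
  relative rotation θ_0 = (41.29 + 952.7)/EI = 994/EI
A unit hogging moment at E produces rotation L₁/(3EI) + L₂/(3EI) = 4.333/EI.
Slope continuity at E: θ_0 = M_E·4.333/EI, so M_E = 994/4.333 = 229.4 kN·m (hogging).
Span EF, ΣM about F: R_E^{EF}·9.5 = 1540 + 229.4, so R_E^{EF} = 186.3 kN and R_F = 251.5 − 186.3 = 65.23 kN.

R_F = 65.23 kN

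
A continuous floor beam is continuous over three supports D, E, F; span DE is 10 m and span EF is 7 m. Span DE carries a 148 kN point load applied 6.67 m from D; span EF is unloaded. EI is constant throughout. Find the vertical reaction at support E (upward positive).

Take M_E as the redundant. Released structure: two simple spans DE and EF with a hinge at E.
End slopes at the hinge E, treating each span as simply supported:
  span DE: point load 148 at a = 6.67: Pab(L + a)/(6LEI) = 913.3/EI
  relative rotation θ_0 = (913.3 + 0)/EI = 913.3/EI
A unit hogging moment at E produces rotation L₁/(3EI) + L₂/(3EI) = 5.667/EI.
Slope continuity at E: θ_0 = M_E·5.667/EI, so M_E = 913.3/5.667 = 161.2 kN·m (hogging).
Span DE, ΣM about D with M_E applied at E: R_E^{DE}·10 = 987.2 + 161.2, so R_E^{DE} = 114.8 kN and R_D = 148 − 114.8 = 33.17 kN.
Span EF, ΣM about F: R_E^{EF}·7 = 0 + 161.2, so R_E^{EF} = 23.02 kN and R_F = 0 − 23.02 = -23.02 kN.
R_E = 114.8 + 23.02 = 137.9 kN.

R_E = 137.9 kN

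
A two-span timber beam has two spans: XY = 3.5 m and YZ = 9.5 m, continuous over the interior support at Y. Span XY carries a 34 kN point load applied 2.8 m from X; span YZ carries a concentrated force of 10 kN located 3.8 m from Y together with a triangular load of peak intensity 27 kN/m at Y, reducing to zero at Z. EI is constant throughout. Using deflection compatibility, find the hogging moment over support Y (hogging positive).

M_Y = 136.7 kN·m

Release continuity at Y by inserting a hinge; the redundant is the internal moment M_Y. The primary structure is two simply-supported spans XY and YZ.
Rotations at Y on the released spans (each span's end-slope, ×1/EI):
  span XY: point load 34 at a = 2.8: Pab(L + a)/(6LEI) = 19.99/EI
  span YZ: point load 10 at a = 3.8: Pab(L + b)/(6LEI) = 57.76/EI
  span YZ: triangular load, peak 27: w₀L³/(45EI) = 514.4/EI
  relative rotation θ_0 = (19.99 + 572.2)/EI = 592.2/EI
A unit hogging moment at Y produces rotation L₁/(3EI) + L₂/(3EI) = 4.333/EI.
Compatibility: M_Y·(L₁+L₂)/(3EI) = θ_0, giving M_Y = 136.7 kN·m (hogging).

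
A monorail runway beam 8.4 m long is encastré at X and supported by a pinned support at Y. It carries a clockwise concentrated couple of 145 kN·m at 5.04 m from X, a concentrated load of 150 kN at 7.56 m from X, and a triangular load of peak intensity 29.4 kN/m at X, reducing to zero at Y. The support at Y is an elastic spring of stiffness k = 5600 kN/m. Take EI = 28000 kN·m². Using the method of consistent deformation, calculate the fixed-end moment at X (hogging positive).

M_X = 199 kN·m

Choose R_Y as the redundant. The primary structure is the cantilever fixed at X.
Primary-structure tip deflection at Y by superposition:
  clockwise couple 145 at a = 5.04: M₀a(2L − a)/(2EI) = 4297/EI
  point load 150 at a = 7.56: Pa²(3L − a)/(6EI) = 25205/EI
  triangular load, peak 29.4 at the fixed end: w₀L⁴/(30EI) = 4879/EI
  δ_0 = 34381/EI
Tip deflection under a unit load at Y: L³/(3EI) = 197.6/EI.
With EI = 28000 kN·m²: δ_0 = 1.2279 m and δ_{YY} = 0.007056 m/kN.
Compatibility — the spring shortens by R_Y/k under the reaction it provides: δ_0 − R_Y·δ_{YY} = R_Y/k. With 1/k = 0.000179 m/kN, R_Y = δ_0 / (δ_{YY} + 1/k) = 1.2279 / (0.007056 + 0.000179) = 169.7 kN.
Moment equilibrium about X: M_X = Σ(load moments about X) − R_Y·L = 1625 − 169.7×8.4 = 199 kN·m.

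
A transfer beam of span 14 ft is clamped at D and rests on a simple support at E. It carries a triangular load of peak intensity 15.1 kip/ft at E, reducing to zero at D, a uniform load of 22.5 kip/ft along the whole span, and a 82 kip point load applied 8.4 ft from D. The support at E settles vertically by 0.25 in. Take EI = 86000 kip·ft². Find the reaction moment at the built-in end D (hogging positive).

Release the roller at E. Primary structure: cantilever fixed at D.
Free-end deflection of the primary structure under the applied loading (downward +):
  triangular load, peak 15.1 at the free end: 11w₀L⁴/(120EI) = 53174/EI
  UDL 22.5: wL⁴/(8EI) = 108045/EI
  point load 82 at a = 8.4: Pa²(3L − a)/(6EI) = 32401/EI
  δ_0 = 193620/EI
Flexibility coefficient — unit upward force at E: δ_{EE} = L³/(3EI) = 914.7/EI.
With EI = 86000 kip·ft²: δ_0 = 2.2514 ft and δ_{EE} = 0.010636 ft/kip.
Compatibility — the beam at E must follow the support down by 0.02083 ft: δ_0 − R_E·δ_{EE} = 0.02083, so R_E = (2.2514 − 0.02083)/0.010636 = 209.7 kip.
Moment equilibrium about D: M_D = Σ(load moments about D) − R_E·L = 3880 − 209.7×14 = 944.2 kip·ft.

M_D = 944.2 kip·ft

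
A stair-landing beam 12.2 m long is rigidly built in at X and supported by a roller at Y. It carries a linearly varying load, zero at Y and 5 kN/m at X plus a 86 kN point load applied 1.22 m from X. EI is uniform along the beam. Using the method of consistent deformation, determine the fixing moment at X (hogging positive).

Remove the prop at Y; the released (primary) structure is a cantilever built in at X.
Downward deflection at the released point Y due to the loads:
  triangular load, peak 5 at the fixed end: w₀L⁴/(30EI) = 3692/EI
  point load 86 at a = 1.22: Pa²(3L − a)/(6EI) = 754.8/EI
  δ_0 = 4447/EI
Tip deflection under a unit load at Y: L³/(3EI) = 605.3/EI.
The prop prevents deflection at Y: R_Y = δ_0/δ_{YY} = 4447/605.3 = 7.347 kN.
Moment equilibrium about X: M_X = Σ(load moments about X) − R_Y·L = 229 − 7.347×12.2 = 139.3 kN·m.

M_X = 139.3 kN·m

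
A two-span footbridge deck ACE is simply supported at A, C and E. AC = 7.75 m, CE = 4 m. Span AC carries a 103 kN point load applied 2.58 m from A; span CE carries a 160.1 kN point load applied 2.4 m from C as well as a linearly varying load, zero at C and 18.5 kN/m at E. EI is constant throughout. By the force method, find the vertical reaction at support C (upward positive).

Release continuity at C by inserting a hinge; the redundant is the internal moment M_C. The primary structure is two simply-supported spans AC and CE.
Rotations at C on the released spans (each span's end-slope, ×1/EI):
  span AC: point load 103 at a = 2.58: Pab(L + a)/(6LEI) = 305.2/EI
  span CE: point load 160.1 at a = 2.4: Pab(L + b)/(6LEI) = 143.4/EI
  span CE: triangular load, peak 18.5: 7w₀L³/(360EI) = 23.02/EI
  relative rotation θ_0 = (305.2 + 166.5)/EI = 471.7/EI
A unit hogging moment at C produces rotation L₁/(3EI) + L₂/(3EI) = 3.917/EI.
Compatibility: M_C·(L₁+L₂)/(3EI) = θ_0, giving M_C = 120.4 kN·m (hogging).
Span AC, ΣM about A with M_C applied at C: R_C^{AC}·7.75 = 265.7 + 120.4, so R_C^{AC} = 49.83 kN and R_A = 103 − 49.83 = 53.17 kN.
Span CE, ΣM about E: R_C^{CE}·4 = 305.5 + 120.4, so R_C^{CE} = 106.5 kN and R_E = 197.1 − 106.5 = 90.62 kN.
R_C = 49.83 + 106.5 = 156.3 kN.

R_C = 156.3 kN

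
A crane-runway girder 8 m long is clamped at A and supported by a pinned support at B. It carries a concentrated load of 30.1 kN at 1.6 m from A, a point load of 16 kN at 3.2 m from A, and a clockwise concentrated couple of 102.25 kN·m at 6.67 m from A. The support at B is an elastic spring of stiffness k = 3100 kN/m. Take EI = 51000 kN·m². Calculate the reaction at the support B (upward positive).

Take the reaction at B as the redundant and release it; the primary structure is a cantilever fixed at A.
Free-end deflection of the primary structure under the applied loading (downward +):
  point load 30.1 at a = 1.6: Pa²(3L − a)/(6EI) = 287.7/EI
  point load 16 at a = 3.2: Pa²(3L − a)/(6EI) = 568/EI
  clockwise couple 102.25 at a = 6.67: M₀a(2L − a)/(2EI) = 3182/EI
  δ_0 = 4037/EI
Tip deflection under a unit load at B: L³/(3EI) = 170.7/EI.
With EI = 51000 kN·m²: δ_0 = 0.079161 m and δ_{BB} = 0.003346 m/kN.
Compatibility — the spring shortens by R_B/k under the reaction it provides: δ_0 − R_B·δ_{BB} = R_B/k. With 1/k = 0.000323 m/kN, R_B = δ_0 / (δ_{BB} + 1/k) = 0.079161 / (0.003346 + 0.000323) = 21.58 kN.

R_B = 21.58 kN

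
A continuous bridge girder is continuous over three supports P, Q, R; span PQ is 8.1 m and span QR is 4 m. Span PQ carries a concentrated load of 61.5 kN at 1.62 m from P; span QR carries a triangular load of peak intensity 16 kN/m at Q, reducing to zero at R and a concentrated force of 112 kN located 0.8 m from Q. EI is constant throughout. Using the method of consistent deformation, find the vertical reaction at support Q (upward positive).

R_Q = 145.3 kN

Release continuity at Q by inserting a hinge; the redundant is the internal moment M_Q. The primary structure is two simply-supported spans PQ and QR.
End slopes at the hinge Q, treating each span as simply supported:
  span PQ: point load 61.5 at a = 1.62: Pab(L + a)/(6LEI) = 129.1/EI
  span QR: triangular load, peak 16: w₀L³/(45EI) = 22.76/EI
  span QR: point load 112 at a = 0.8: Pab(L + b)/(6LEI) = 86.02/EI
  relative rotation θ_0 = (129.1 + 108.8)/EI = 237.9/EI
A unit hogging moment at Q produces rotation L₁/(3EI) + L₂/(3EI) = 4.033/EI.
Compatibility: M_Q·(L₁+L₂)/(3EI) = θ_0, giving M_Q = 58.98 kN·m (hogging).
Span PQ, ΣM about P with M_Q applied at Q: R_Q^{PQ}·8.1 = 99.63 + 58.98, so R_Q^{PQ} = 19.58 kN and R_P = 61.5 − 19.58 = 41.92 kN.
Span QR, ΣM about R: R_Q^{QR}·4 = 443.7 + 58.98, so R_Q^{QR} = 125.7 kN and R_R = 144 − 125.7 = 18.32 kN.
R_Q = 19.58 + 125.7 = 145.3 kN.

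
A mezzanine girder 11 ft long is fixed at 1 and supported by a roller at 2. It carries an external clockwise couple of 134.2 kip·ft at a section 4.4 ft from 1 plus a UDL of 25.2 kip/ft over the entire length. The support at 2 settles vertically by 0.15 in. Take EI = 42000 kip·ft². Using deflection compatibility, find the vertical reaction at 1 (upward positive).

Take the reaction at 2 as the redundant and release it; the primary structure is a cantilever fixed at 1.
Downward deflection at the released point 2 due to the loads:
  clockwise couple 134.2 at a = 4.4: M₀a(2L − a)/(2EI) = 5196/EI
  UDL 25.2: wL⁴/(8EI) = 46119/EI
  δ_0 = 51315/EI
Tip deflection under a unit load at 2: L³/(3EI) = 443.7/EI.
With EI = 42000 kip·ft²: δ_0 = 1.2218 ft and δ_{22} = 0.010563 ft/kip.
Compatibility — the beam at 2 must follow the support down by 0.0125 ft: δ_0 − R_2·δ_{22} = 0.0125, so R_2 = (1.2218 − 0.0125)/0.010563 = 114.5 kip.
Vertical equilibrium: R_1 = ΣP − R_2 = 277.2 − 114.5 = 162.7 kip.

R_1 = 162.7 kip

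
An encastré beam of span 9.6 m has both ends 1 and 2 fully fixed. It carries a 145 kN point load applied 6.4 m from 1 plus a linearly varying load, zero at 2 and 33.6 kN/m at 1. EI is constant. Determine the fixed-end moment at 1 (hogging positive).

M_1 = 257.9 kN·m

Take the two fixed-end moments M_1, M_2 as redundants; the released structure is the simple span 12.
On the primary (simply-supported) span, the end slopes from the loading are:
  at 1: point load 145 at a = 6.4: Pab(L + b)/(6LEI) = 659.9/EI
  at 2: point load 145 at a = 6.4: Pab(L + a)/(6LEI) = 824.9/EI
  at 1: triangular load, peak 33.6: w₀L³/(45EI) = 660.6/EI
  at 2: triangular load, peak 33.6: 7w₀L³/(360EI) = 578/EI
  θ_10 = 1321/EI,  θ_20 = 1403/EI
Flexibility coefficients: a unit moment at one end gives L/(3EI) there and L/(6EI) at the far end, so f₁₁ = f₂₂ = 3.2/EI and f₁₂ = f₂₁ = 1.6/EI.
Compatibility — zero rotation at each built-in end:
  3.2 M_1 + 1.6 M_2 = 1321
  1.6 M_1 + 3.2 M_2 = 1403
Solving the pair gives M_1 = 257.9 kN·m and M_2 = 309.4 kN·m (hogging).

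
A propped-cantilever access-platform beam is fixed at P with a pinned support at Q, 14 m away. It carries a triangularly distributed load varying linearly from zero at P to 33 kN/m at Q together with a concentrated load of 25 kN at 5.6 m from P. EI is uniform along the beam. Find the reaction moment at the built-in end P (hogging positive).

M_P = 444.5 kN·m

Release the roller at Q. Primary structure: cantilever fixed at P.
Deflection at Q on the released cantilever, summing each load's contribution:
  triangular load, peak 33 at the free end: 11w₀L⁴/(120EI) = 116208/EI
  point load 25 at a = 5.6: Pa²(3L − a)/(6EI) = 4756/EI
  δ_0 = 120965/EI
Flexibility coefficient — unit upward force at Q: δ_{QQ} = L³/(3EI) = 914.7/EI.
The prop prevents deflection at Q: R_Q = δ_0/δ_{QQ} = 120965/914.7 = 132.2 kN.
Moment equilibrium about P: M_P = Σ(load moments about P) − R_Q·L = 2296 − 132.2×14 = 444.5 kN·m.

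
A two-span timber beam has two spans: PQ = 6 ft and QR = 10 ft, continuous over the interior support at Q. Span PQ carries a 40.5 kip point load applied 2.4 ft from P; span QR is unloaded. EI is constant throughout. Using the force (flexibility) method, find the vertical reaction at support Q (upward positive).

R_Q = 20.28 kip

Release continuity at Q by inserting a hinge; the redundant is the internal moment M_Q. The primary structure is two simply-supported spans PQ and QR.
Rotations at Q on the released spans (each span's end-slope, ×1/EI):
  span PQ: point load 40.5 at a = 2.4: Pab(L + a)/(6LEI) = 81.65/EI
  relative rotation θ_0 = (81.65 + 0)/EI = 81.65/EI
A unit hogging moment at Q produces rotation L₁/(3EI) + L₂/(3EI) = 5.333/EI.
Compatibility: M_Q·(L₁+L₂)/(3EI) = θ_0, giving M_Q = 15.31 kip·ft (hogging).
Span PQ, ΣM about P with M_Q applied at Q: R_Q^{PQ}·6 = 97.2 + 15.31, so R_Q^{PQ} = 18.75 kip and R_P = 40.5 − 18.75 = 21.75 kip.
Span QR, ΣM about R: R_Q^{QR}·10 = 0 + 15.31, so R_Q^{QR} = 1.531 kip and R_R = 0 − 1.531 = -1.531 kip.
R_Q = 18.75 + 1.531 = 20.28 kip.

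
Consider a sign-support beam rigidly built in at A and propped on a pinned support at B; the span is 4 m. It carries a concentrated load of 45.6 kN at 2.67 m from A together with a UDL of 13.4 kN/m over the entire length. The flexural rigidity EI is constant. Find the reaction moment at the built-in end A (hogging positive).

M_A = 53.77 kN·m

Remove the prop at B; the released (primary) structure is a cantilever built in at A.
Deflection at B on the released cantilever, summing each load's contribution:
  point load 45.6 at a = 2.67: Pa²(3L − a)/(6EI) = 505.5/EI
  UDL 13.4: wL⁴/(8EI) = 428.8/EI
  δ_0 = 934.3/EI
Flexibility coefficient — unit upward force at B: δ_{BB} = L³/(3EI) = 21.33/EI.
Compatibility at B: δ_0 − R_B·δ_{BB} = 0, so R_B = 934.3/21.33 = 43.8 kN.
Moment equilibrium about A: M_A = Σ(load moments about A) − R_B·L = 229 − 43.8×4 = 53.77 kN·m.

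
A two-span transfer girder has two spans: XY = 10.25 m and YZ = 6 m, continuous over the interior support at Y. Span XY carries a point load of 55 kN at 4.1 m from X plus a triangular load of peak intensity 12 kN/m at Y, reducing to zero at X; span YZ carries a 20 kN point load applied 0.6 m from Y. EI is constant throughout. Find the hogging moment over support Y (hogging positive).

Take M_Y as the redundant. Released structure: two simple spans XY and YZ with a hinge at Y.
End slopes at the hinge Y, treating each span as simply supported:
  span XY: point load 55 at a = 4.1: Pab(L + a)/(6LEI) = 323.6/EI
  span XY: triangular load, peak 12: w₀L³/(45EI) = 287.2/EI
  span YZ: point load 20 at a = 0.6: Pab(L + b)/(6LEI) = 20.52/EI
  relative rotation θ_0 = (610.8 + 20.52)/EI = 631.3/EI
A unit hogging moment at Y produces rotation L₁/(3EI) + L₂/(3EI) = 5.417/EI.
Compatibility: M_Y·(L₁+L₂)/(3EI) = θ_0, giving M_Y = 116.5 kN·m (hogging).

M_Y = 116.5 kN·m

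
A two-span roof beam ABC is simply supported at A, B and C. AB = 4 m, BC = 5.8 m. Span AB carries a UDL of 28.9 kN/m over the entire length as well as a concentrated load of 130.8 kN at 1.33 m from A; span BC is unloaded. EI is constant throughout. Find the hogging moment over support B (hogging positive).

M_B = 55.17 kN·m

Take M_B as the redundant. Released structure: two simple spans AB and BC with a hinge at B.
Rotations at B on the released spans (each span's end-slope, ×1/EI):
  span AB: UDL 28.9: wL³/(24EI) = 77.07/EI
  span AB: point load 130.8 at a = 1.33: Pab(L + a)/(6LEI) = 103.2/EI
  relative rotation θ_0 = (180.2 + 0)/EI = 180.2/EI
A unit hogging moment at B produces rotation L₁/(3EI) + L₂/(3EI) = 3.267/EI.
Compatibility: M_B·(L₁+L₂)/(3EI) = θ_0, giving M_B = 55.17 kN·m (hogging).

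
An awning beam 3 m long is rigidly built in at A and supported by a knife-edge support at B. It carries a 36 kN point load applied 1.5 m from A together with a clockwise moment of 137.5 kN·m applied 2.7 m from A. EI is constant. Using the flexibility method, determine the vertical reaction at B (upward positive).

Choose R_B as the redundant. The primary structure is the cantilever fixed at A.
Primary-structure tip deflection at B by superposition:
  point load 36 at a = 1.5: Pa²(3L − a)/(6EI) = 101.2/EI
  clockwise couple 137.5 at a = 2.7: M₀a(2L − a)/(2EI) = 612.6/EI
  δ_0 = 713.8/EI
Tip deflection under a unit load at B: L³/(3EI) = 9/EI.
Compatibility at B: δ_0 − R_B·δ_{BB} = 0, so R_B = 713.8/9 = 79.31 kN.

R_B = 79.31 kN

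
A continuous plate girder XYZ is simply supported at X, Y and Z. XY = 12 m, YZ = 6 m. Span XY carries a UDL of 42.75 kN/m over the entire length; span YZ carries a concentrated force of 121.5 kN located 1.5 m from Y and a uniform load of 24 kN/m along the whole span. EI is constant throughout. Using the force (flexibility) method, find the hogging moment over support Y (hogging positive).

Release continuity at Y by inserting a hinge; the redundant is the internal moment M_Y. The primary structure is two simply-supported spans XY and YZ.
End slopes at the hinge Y, treating each span as simply supported:
  span XY: UDL 42.75: wL³/(24EI) = 3078/EI
  span YZ: point load 121.5 at a = 1.5: Pab(L + b)/(6LEI) = 239.2/EI
  span YZ: UDL 24: wL³/(24EI) = 216/EI
  relative rotation θ_0 = (3078 + 455.2)/EI = 3533/EI
A unit hogging moment at Y produces rotation L₁/(3EI) + L₂/(3EI) = 6/EI.
Slope continuity at Y: θ_0 = M_Y·6/EI, so M_Y = 3533/6 = 588.9 kN·m (hogging).

M_Y = 588.9 kN·m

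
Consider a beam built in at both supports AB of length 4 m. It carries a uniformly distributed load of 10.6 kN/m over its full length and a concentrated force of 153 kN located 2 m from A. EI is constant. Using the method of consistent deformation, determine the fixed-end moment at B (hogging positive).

M_B = 90.63 kN·m

Take the two fixed-end moments M_A, M_B as redundants; the released structure is the simple span AB.
End rotations of the released simple span under the applied load (×1/EI):
  at A: UDL 10.6: wL³/(24EI) = 28.27/EI
  at B: UDL 10.6: wL³/(24EI) = 28.27/EI
  at A: point load 153 at a = 2: Pab(L + b)/(6LEI) = 153/EI
  at B: point load 153 at a = 2: Pab(L + a)/(6LEI) = 153/EI
  θ_A0 = 181.3/EI,  θ_B0 = 181.3/EI
Flexibility coefficients: a unit moment at one end gives L/(3EI) there and L/(6EI) at the far end, so f₁₁ = f₂₂ = 1.333/EI and f₁₂ = f₂₁ = 0.6667/EI.
Compatibility — zero rotation at each built-in end:
  1.333 M_A + 0.6667 M_B = 181.3
  0.6667 M_A + 1.333 M_B = 181.3
Solving the pair gives M_A = 90.63 kN·m and M_B = 90.63 kN·m (hogging).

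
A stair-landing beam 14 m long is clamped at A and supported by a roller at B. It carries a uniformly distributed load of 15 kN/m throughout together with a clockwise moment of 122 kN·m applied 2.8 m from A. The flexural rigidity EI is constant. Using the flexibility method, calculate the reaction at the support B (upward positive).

Remove the prop at B; the released (primary) structure is a cantilever built in at A.
Deflection at B on the released cantilever, summing each load's contribution:
  UDL 15: wL⁴/(8EI) = 72030/EI
  clockwise couple 122 at a = 2.8: M₀a(2L − a)/(2EI) = 4304/EI
  δ_0 = 76334/EI
Tip deflection under a unit load at B: L³/(3EI) = 914.7/EI.
Compatibility at B: δ_0 − R_B·δ_{BB} = 0, so R_B = 76334/914.7 = 83.46 kN.

R_B = 83.46 kN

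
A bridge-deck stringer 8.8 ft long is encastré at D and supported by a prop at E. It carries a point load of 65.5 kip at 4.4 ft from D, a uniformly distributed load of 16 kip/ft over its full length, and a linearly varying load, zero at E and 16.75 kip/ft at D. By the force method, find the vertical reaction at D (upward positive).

Release the roller at E. Primary structure: cantilever fixed at D.
Free-end deflection of the primary structure under the applied loading (downward +):
  point load 65.5 at a = 4.4: Pa²(3L − a)/(6EI) = 4650/EI
  UDL 16: wL⁴/(8EI) = 11994/EI
  triangular load, peak 16.75 at the fixed end: w₀L⁴/(30EI) = 3348/EI
  δ_0 = 19992/EI
Tip deflection under a unit load at E: L³/(3EI) = 227.2/EI.
Compatibility at E: δ_0 − R_E·δ_{EE} = 0, so R_E = 19992/227.2 = 88.01 kip.
Vertical equilibrium: R_D = ΣP − R_E = 280 − 88.01 = 192 kip.

R_D = 192 kip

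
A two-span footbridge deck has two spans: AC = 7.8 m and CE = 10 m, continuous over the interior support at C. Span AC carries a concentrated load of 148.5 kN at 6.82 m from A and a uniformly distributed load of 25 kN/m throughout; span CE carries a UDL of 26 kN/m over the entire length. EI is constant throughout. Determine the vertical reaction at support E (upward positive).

R_E = 98.18 kN

Release continuity at C by inserting a hinge; the redundant is the internal moment M_C. The primary structure is two simply-supported spans AC and CE.
Rotations at C on the released spans (each span's end-slope, ×1/EI):
  span AC: point load 148.5 at a = 6.82: Pab(L + a)/(6LEI) = 310.1/EI
  span AC: UDL 25: wL³/(24EI) = 494.3/EI
  span CE: UDL 26: wL³/(24EI) = 1083/EI
  relative rotation θ_0 = (804.4 + 1083)/EI = 1888/EI
A unit hogging moment at C produces rotation L₁/(3EI) + L₂/(3EI) = 5.933/EI.
Slope continuity at C: θ_0 = M_C·5.933/EI, so M_C = 1888/5.933 = 318.2 kN·m (hogging).
Span CE, ΣM about E: R_C^{CE}·10 = 1300 + 318.2, so R_C^{CE} = 161.8 kN and R_E = 260 − 161.8 = 98.18 kN.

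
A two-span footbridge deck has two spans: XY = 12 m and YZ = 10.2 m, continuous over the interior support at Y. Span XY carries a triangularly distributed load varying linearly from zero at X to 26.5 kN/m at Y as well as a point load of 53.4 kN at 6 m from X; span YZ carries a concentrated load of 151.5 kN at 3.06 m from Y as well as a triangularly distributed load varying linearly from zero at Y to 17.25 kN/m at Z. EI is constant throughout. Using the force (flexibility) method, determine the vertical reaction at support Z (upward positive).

Release continuity at Y by inserting a hinge; the redundant is the internal moment M_Y. The primary structure is two simply-supported spans XY and YZ.
Rotations at Y on the released spans (each span's end-slope, ×1/EI):
  span XY: triangular load, peak 26.5: w₀L³/(45EI) = 1018/EI
  span XY: point load 53.4 at a = 6: Pab(L + a)/(6LEI) = 480.6/EI
  span YZ: point load 151.5 at a = 3.06: Pab(L + b)/(6LEI) = 937.8/EI
  span YZ: triangular load, peak 17.25: 7w₀L³/(360EI) = 355.9/EI
  relative rotation θ_0 = (1498 + 1294)/EI = 2792/EI
A unit hogging moment at Y produces rotation L₁/(3EI) + L₂/(3EI) = 7.4/EI.
Slope continuity at Y: θ_0 = M_Y·7.4/EI, so M_Y = 2792/7.4 = 377.3 kN·m (hogging).
Span YZ, ΣM about Z: R_Y^{YZ}·10.2 = 1381 + 377.3, so R_Y^{YZ} = 172.4 kN and R_Z = 239.5 − 172.4 = 67.11 kN.

R_Z = 67.11 kN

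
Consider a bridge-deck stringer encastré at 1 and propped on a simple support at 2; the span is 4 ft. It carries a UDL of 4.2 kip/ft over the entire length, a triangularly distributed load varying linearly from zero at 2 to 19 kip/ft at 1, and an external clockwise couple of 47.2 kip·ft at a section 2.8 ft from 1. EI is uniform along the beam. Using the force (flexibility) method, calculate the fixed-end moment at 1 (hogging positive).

M_1 = 11.44 kip·ft

Remove the prop at 2; the released (primary) structure is a cantilever built in at 1.
Primary-structure tip deflection at 2 by superposition:
  UDL 4.2: wL⁴/(8EI) = 134.4/EI
  triangular load, peak 19 at the fixed end: w₀L⁴/(30EI) = 162.1/EI
  clockwise couple 47.2 at a = 2.8: M₀a(2L − a)/(2EI) = 343.6/EI
  δ_0 = 640.1/EI
Flexibility coefficient — unit upward force at 2: δ_{22} = L³/(3EI) = 21.33/EI.
Compatibility at 2: δ_0 − R_2·δ_{22} = 0, so R_2 = 640.1/21.33 = 30.01 kip.
Moment equilibrium about 1: M_1 = Σ(load moments about 1) − R_2·L = 131.5 − 30.01×4 = 11.44 kip·ft.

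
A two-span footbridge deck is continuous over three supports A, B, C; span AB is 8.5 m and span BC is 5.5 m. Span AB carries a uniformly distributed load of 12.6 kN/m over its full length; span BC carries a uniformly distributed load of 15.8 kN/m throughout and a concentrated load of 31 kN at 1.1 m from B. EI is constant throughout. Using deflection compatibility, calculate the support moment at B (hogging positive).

Take M_B as the redundant. Released structure: two simple spans AB and BC with a hinge at B.
Discontinuity in slope at B on the released structure — sum the simple-span end rotations:
  span AB: UDL 12.6: wL³/(24EI) = 322.4/EI
  span BC: UDL 15.8: wL³/(24EI) = 109.5/EI
  span BC: point load 31 at a = 1.1: Pab(L + b)/(6LEI) = 45.01/EI
  relative rotation θ_0 = (322.4 + 154.5)/EI = 477/EI
A unit hogging moment at B produces rotation L₁/(3EI) + L₂/(3EI) = 4.667/EI.
Slope continuity at B: θ_0 = M_B·4.667/EI, so M_B = 477/4.667 = 102.2 kN·m (hogging).

M_B = 102.2 kN·m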